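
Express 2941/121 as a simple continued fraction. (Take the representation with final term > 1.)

[24; 3, 3, 1, 2, 3]

2941 = 24×121 + 37
121 = 3×37 + 10
37 = 3×10 + 7
10 = 1×7 + 3
7 = 2×3 + 1
3 = 3×1 + 0  (stop)
So 2941/121 = [24; 3, 3, 1, 2, 3].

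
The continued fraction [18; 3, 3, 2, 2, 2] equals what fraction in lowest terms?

2471/135

Using pₖ = aₖpₖ₋₁ + pₖ₋₂ and qₖ = aₖqₖ₋₁ + qₖ₋₂:
  k=0: a=18, p=18, q=1
  k=1: a=3, p=55, q=3
  k=2: a=3, p=183, q=10
  k=3: a=2, p=421, q=23
  k=4: a=2, p=1025, q=56
  k=5: a=2, p=2471, q=135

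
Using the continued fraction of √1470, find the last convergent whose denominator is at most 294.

5291/138

√1470 = [38; 2, 1, 14, 1, 2, 76, …] (period length 6).
Convergents:
  p_0/q_0 = 38/1
  p_1/q_1 = 77/2
  p_2/q_2 = 115/3
  p_3/q_3 = 1687/44
  p_4/q_4 = 1802/47
  p_5/q_5 = 5291/138
  p_6/q_6 = 403918/10535
q_5 = 138 ≤ 294 < 10535 = q_6, so the answer is 5291/138.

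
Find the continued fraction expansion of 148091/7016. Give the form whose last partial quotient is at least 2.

[21; 9, 3, 2, 2, 2, 18]

148091 = 21·7016 + 755
7016 = 9·755 + 221
755 = 3·221 + 92
221 = 2·92 + 37
92 = 2·37 + 18
37 = 2·18 + 1
18 = 18·1 + 0  (stop)
So 148091/7016 = [21; 9, 3, 2, 2, 2, 18].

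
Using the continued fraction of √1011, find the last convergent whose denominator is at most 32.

159/5

√1011 = [31; 1, 3, 1, 9, 1, 3, 1, 62, …] (period length 8).
Convergents:
  p_0/q_0 = 31/1
  p_1/q_1 = 32/1
  p_2/q_2 = 127/4
  p_3/q_3 = 159/5
  p_4/q_4 = 1558/49
q_3 = 5 ≤ 32 < 49 = q_4, so the answer is 159/5.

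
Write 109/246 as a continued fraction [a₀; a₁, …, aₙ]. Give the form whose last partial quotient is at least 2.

109 = 0*246 + 109
246 = 2*109 + 28
109 = 3*28 + 25
28 = 1*25 + 3
25 = 8*3 + 1
3 = 3*1 + 0  (stop)
So 109/246 = [0; 2, 3, 1, 8, 3].

[0; 2, 3, 1, 8, 3]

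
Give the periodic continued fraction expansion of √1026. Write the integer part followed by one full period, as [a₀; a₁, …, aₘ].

a₀ = ⌊√1026⌋ = 32.
With m₀=0, d₀=1 and mₖ₊₁ = dₖaₖ − mₖ, dₖ₊₁ = (n − mₖ₊₁²)/dₖ, aₖ₊₁ = ⌊(a₀+mₖ₊₁)/dₖ₊₁⌋:
  k=1: m=32, d=2, a=32
  k=2: m=32, d=1, a=64
d=1 and a=2a₀=64 at k=2, so the next step gives (m, d) = (32, 2) again — its k=1 value — and the period has length 2.

[32; 32, 64]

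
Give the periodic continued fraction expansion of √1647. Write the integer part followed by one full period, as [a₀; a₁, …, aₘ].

a₀ = ⌊√1647⌋ = 40.
With m₀=0, d₀=1 and mₖ₊₁ = dₖaₖ − mₖ, dₖ₊₁ = (n − mₖ₊₁²)/dₖ, aₖ₊₁ = ⌊(a₀+mₖ₊₁)/dₖ₊₁⌋:
  k=1: m=40, d=47, a=1
  k=2: m=7, d=34, a=1
  k=3: m=27, d=27, a=2
  k=4: m=27, d=34, a=1
  k=5: m=7, d=47, a=1
  k=6: m=40, d=1, a=80
d=1 and a=2a₀=80 at k=6, so the next step gives (m, d) = (40, 47) again — its k=1 value — and the period has length 6.

[40; 1, 1, 2, 1, 1, 80]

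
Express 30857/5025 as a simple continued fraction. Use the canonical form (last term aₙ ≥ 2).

[6; 7, 9, 3, 3, 3, 2]

30857 = 6*5025 + 707
5025 = 7*707 + 76
707 = 9*76 + 23
76 = 3*23 + 7
23 = 3*7 + 2
7 = 3*2 + 1
2 = 2*1 + 0  (stop)
So 30857/5025 = [6; 7, 9, 3, 3, 3, 2].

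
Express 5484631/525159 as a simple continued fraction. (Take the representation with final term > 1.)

5484631 = 10·525159 + 233041
525159 = 2·233041 + 59077
233041 = 3·59077 + 55810
59077 = 1·55810 + 3267
55810 = 17·3267 + 271
3267 = 12·271 + 15
271 = 18·15 + 1
15 = 15·1 + 0  (stop)
So 5484631/525159 = [10; 2, 3, 1, 17, 12, 18, 15].

[10; 2, 3, 1, 17, 12, 18, 15]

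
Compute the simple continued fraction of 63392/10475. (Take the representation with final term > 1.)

[6; 19, 3, 16, 11]

63392 = 6×10475 + 542
10475 = 19×542 + 177
542 = 3×177 + 11
177 = 16×11 + 1
11 = 11×1 + 0  (stop)
So 63392/10475 = [6; 19, 3, 16, 11].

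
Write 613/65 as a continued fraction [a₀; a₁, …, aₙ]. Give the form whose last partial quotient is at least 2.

613 = 9×65 + 28
65 = 2×28 + 9
28 = 3×9 + 1
9 = 9×1 + 0  (stop)
So 613/65 = [9; 2, 3, 9].

[9; 2, 3, 9]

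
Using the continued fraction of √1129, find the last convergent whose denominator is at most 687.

√1129 = [33; 1, 1, 1, 1, 66, …] (period length 5).
Convergents:
  p_0/q_0 = 33/1
  p_1/q_1 = 34/1
  p_2/q_2 = 67/2
  p_3/q_3 = 101/3
  p_4/q_4 = 168/5
  p_5/q_5 = 11189/333
  p_6/q_6 = 11357/338
  p_7/q_7 = 22546/671
  p_8/q_8 = 33903/1009
q_7 = 671 ≤ 687 < 1009 = q_8, so the answer is 22546/671.

22546/671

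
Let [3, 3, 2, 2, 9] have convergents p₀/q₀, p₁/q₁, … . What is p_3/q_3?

Using pₖ = aₖpₖ₋₁ + pₖ₋₂, qₖ = aₖqₖ₋₁ + qₖ₋₂ (with p₋₁=1, p₋₂=0, q₋₁=0, q₋₂=1):
  k=0: a=3, p=3, q=1
  k=1: a=3, p=10, q=3
  k=2: a=2, p=23, q=7
  k=3: a=2, p=56, q=17

56/17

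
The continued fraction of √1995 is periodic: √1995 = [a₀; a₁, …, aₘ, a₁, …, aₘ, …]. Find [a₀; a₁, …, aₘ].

a₀ = ⌊√1995⌋ = 44.
With m₀=0, d₀=1 and mₖ₊₁ = dₖaₖ − mₖ, dₖ₊₁ = (n − mₖ₊₁²)/dₖ, aₖ₊₁ = ⌊(a₀+mₖ₊₁)/dₖ₊₁⌋:
  k=1: m=44, d=59, a=1
  k=2: m=15, d=30, a=1
  k=3: m=15, d=59, a=1
  k=4: m=44, d=1, a=88
d=1 and a=2a₀=88 at k=4, so the next step gives (m, d) = (44, 59) again — its k=1 value — and the period has length 4.

[44; 1, 1, 1, 88]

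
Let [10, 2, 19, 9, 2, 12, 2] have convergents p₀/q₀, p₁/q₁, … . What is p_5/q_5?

97458/9293

Using pₖ = aₖpₖ₋₁ + pₖ₋₂, qₖ = aₖqₖ₋₁ + qₖ₋₂ (with p₋₁=1, p₋₂=0, q₋₁=0, q₋₂=1):
  k=0: a=10, p=10, q=1
  k=1: a=2, p=21, q=2
  k=2: a=19, p=409, q=39
  k=3: a=9, p=3702, q=353
  k=4: a=2, p=7813, q=745
  k=5: a=12, p=97458, q=9293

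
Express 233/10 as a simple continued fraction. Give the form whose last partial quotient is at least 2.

233 = 23*10 + 3
10 = 3*3 + 1
3 = 3*1 + 0  (stop)
So 233/10 = [23; 3, 3].

[23; 3, 3]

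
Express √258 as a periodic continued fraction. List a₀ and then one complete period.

[16; 16, 32]

a₀ = ⌊√258⌋ = 16.
With m₀=0, d₀=1 and mₖ₊₁ = dₖaₖ − mₖ, dₖ₊₁ = (n − mₖ₊₁²)/dₖ, aₖ₊₁ = ⌊(a₀+mₖ₊₁)/dₖ₊₁⌋:
  k=1: m=16, d=2, a=16
  k=2: m=16, d=1, a=32
d=1 and a=2a₀=32 at k=2, so the next step gives (m, d) = (16, 2) again — its k=1 value — and the period has length 2.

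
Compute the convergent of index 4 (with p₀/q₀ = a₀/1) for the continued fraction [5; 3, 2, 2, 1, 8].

127/24

Using pₖ = aₖpₖ₋₁ + pₖ₋₂, qₖ = aₖqₖ₋₁ + qₖ₋₂ (with p₋₁=1, p₋₂=0, q₋₁=0, q₋₂=1):
  k=0: a=5, p=5, q=1
  k=1: a=3, p=16, q=3
  k=2: a=2, p=37, q=7
  k=3: a=2, p=90, q=17
  k=4: a=1, p=127, q=24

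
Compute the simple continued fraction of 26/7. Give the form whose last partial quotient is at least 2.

26 = 3·7 + 5
7 = 1·5 + 2
5 = 2·2 + 1
2 = 2·1 + 0  (stop)
So 26/7 = [3; 1, 2, 2].

[3; 1, 2, 2]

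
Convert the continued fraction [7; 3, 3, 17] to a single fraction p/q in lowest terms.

1263/173

Fold from the inside: start with 17/1.
  3 + 1/17 = 52/17
  3 + 17/52 = 173/52
  7 + 52/173 = 1263/173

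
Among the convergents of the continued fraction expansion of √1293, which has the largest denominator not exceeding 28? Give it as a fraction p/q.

√1293 = [35; 1, 22, 1, 70, …] (period length 4).
Convergents:
  p_0/q_0 = 35/1
  p_1/q_1 = 36/1
  p_2/q_2 = 827/23
  p_3/q_3 = 863/24
  p_4/q_4 = 61237/1703
q_3 = 24 ≤ 28 < 1703 = q_4, so the answer is 863/24.

863/24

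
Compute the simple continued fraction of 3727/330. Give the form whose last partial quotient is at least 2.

3727 = 11*330 + 97
330 = 3*97 + 39
97 = 2*39 + 19
39 = 2*19 + 1
19 = 19*1 + 0  (stop)
So 3727/330 = [11; 3, 2, 2, 19].

[11; 3, 2, 2, 19]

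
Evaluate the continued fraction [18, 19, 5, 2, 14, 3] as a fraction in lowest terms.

168986/9361

Using pₖ = aₖpₖ₋₁ + pₖ₋₂ and qₖ = aₖqₖ₋₁ + qₖ₋₂:
  k=0: a=18, p=18, q=1
  k=1: a=19, p=343, q=19
  k=2: a=5, p=1733, q=96
  k=3: a=2, p=3809, q=211
  k=4: a=14, p=55059, q=3050
  k=5: a=3, p=168986, q=9361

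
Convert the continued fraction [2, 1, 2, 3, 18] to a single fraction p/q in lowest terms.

Fold from the inside: start with 18/1.
  3 + 1/18 = 55/18
  2 + 18/55 = 128/55
  1 + 55/128 = 183/128
  2 + 128/183 = 494/183

494/183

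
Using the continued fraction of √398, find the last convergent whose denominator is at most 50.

399/20

√398 = [19; 1, 18, 1, 38, …] (period length 4).
Convergents:
  p_0/q_0 = 19/1
  p_1/q_1 = 20/1
  p_2/q_2 = 379/19
  p_3/q_3 = 399/20
  p_4/q_4 = 15541/779
q_3 = 20 ≤ 50 < 779 = q_4, so the answer is 399/20.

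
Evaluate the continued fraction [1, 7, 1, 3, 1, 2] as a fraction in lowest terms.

123/109

Fold from the inside: start with 2/1.
  1 + 1/2 = 3/2
  3 + 2/3 = 11/3
  1 + 3/11 = 14/11
  7 + 11/14 = 109/14
  1 + 14/109 = 123/109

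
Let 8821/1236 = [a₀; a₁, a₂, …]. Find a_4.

8821 = 7·1236 + 169   →  a_0 = 7
1236 = 7·169 + 53   →  a_1 = 7
169 = 3·53 + 10   →  a_2 = 3
53 = 5·10 + 3   →  a_3 = 5
10 = 3·3 + 1   →  a_4 = 3

3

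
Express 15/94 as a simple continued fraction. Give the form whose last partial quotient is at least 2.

15 = 0×94 + 15
94 = 6×15 + 4
15 = 3×4 + 3
4 = 1×3 + 1
3 = 3×1 + 0  (stop)
So 15/94 = [0; 6, 3, 1, 3].

[0; 6, 3, 1, 3]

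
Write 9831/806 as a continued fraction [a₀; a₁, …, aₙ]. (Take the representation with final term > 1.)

9831 = 12*806 + 159
806 = 5*159 + 11
159 = 14*11 + 5
11 = 2*5 + 1
5 = 5*1 + 0  (stop)
So 9831/806 = [12; 5, 14, 2, 5].

[12; 5, 14, 2, 5]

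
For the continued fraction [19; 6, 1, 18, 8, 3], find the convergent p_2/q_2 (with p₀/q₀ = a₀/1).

134/7

Using pₖ = aₖpₖ₋₁ + pₖ₋₂, qₖ = aₖqₖ₋₁ + qₖ₋₂ (with p₋₁=1, p₋₂=0, q₋₁=0, q₋₂=1):
  k=0: a=19, p=19, q=1
  k=1: a=6, p=115, q=6
  k=2: a=1, p=134, q=7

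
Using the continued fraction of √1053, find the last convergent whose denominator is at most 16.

√1053 = [32; 2, 4, 2, 64, …] (period length 4).
Convergents:
  p_0/q_0 = 32/1
  p_1/q_1 = 65/2
  p_2/q_2 = 292/9
  p_3/q_3 = 649/20
q_2 = 9 ≤ 16 < 20 = q_3, so the answer is 292/9.

292/9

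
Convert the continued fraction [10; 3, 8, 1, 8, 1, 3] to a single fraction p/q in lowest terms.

Fold from the inside: start with 3/1.
  1 + 1/3 = 4/3
  8 + 3/4 = 35/4
  1 + 4/35 = 39/35
  8 + 35/39 = 347/39
  3 + 39/347 = 1080/347
  10 + 347/1080 = 11147/1080

11147/1080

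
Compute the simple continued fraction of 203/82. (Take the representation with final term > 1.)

[2; 2, 9, 1, 3]

203 = 2×82 + 39
82 = 2×39 + 4
39 = 9×4 + 3
4 = 1×3 + 1
3 = 3×1 + 0  (stop)
So 203/82 = [2; 2, 9, 1, 3].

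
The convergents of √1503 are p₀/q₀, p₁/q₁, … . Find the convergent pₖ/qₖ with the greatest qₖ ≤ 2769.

56447/1456

√1503 = [38; 1, 3, 3, 8, 3, 3, 1, 76, …] (period length 8).
Convergents:
  p_0/q_0 = 38/1
  p_1/q_1 = 39/1
  p_2/q_2 = 155/4
  p_3/q_3 = 504/13
  p_4/q_4 = 4187/108
  p_5/q_5 = 13065/337
  p_6/q_6 = 43382/1119
  p_7/q_7 = 56447/1456
  p_8/q_8 = 4333354/111775
q_7 = 1456 ≤ 2769 < 111775 = q_8, so the answer is 56447/1456.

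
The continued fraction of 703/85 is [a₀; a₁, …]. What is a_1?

703 = 8·85 + 23   →  a_0 = 8
85 = 3·23 + 16   →  a_1 = 3

3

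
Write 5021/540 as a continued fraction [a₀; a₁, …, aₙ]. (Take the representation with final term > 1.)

[9; 3, 2, 1, 4, 1, 2, 3]

5021 = 9·540 + 161
540 = 3·161 + 57
161 = 2·57 + 47
57 = 1·47 + 10
47 = 4·10 + 7
10 = 1·7 + 3
7 = 2·3 + 1
3 = 3·1 + 0  (stop)
So 5021/540 = [9; 3, 2, 1, 4, 1, 2, 3].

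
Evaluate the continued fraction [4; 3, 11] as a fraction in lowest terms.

Fold from the inside: start with 11/1.
  3 + 1/11 = 34/11
  4 + 11/34 = 147/34

147/34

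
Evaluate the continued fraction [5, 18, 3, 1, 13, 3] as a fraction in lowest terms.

15594/3085

Using pₖ = aₖpₖ₋₁ + pₖ₋₂ and qₖ = aₖqₖ₋₁ + qₖ₋₂:
  k=0: a=5, p=5, q=1
  k=1: a=18, p=91, q=18
  k=2: a=3, p=278, q=55
  k=3: a=1, p=369, q=73
  k=4: a=13, p=5075, q=1004
  k=5: a=3, p=15594, q=3085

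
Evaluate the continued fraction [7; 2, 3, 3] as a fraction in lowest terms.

Fold from the inside: start with 3/1.
  3 + 1/3 = 10/3
  2 + 3/10 = 23/10
  7 + 10/23 = 171/23

171/23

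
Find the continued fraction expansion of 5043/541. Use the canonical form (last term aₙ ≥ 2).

5043 = 9·541 + 174
541 = 3·174 + 19
174 = 9·19 + 3
19 = 6·3 + 1
3 = 3·1 + 0  (stop)
So 5043/541 = [9; 3, 9, 6, 3].

[9; 3, 9, 6, 3]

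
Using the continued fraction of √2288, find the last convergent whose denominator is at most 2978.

√2288 = [47; 1, 4, 1, 94, …] (period length 4).
Convergents:
  p_0/q_0 = 47/1
  p_1/q_1 = 48/1
  p_2/q_2 = 239/5
  p_3/q_3 = 287/6
  p_4/q_4 = 27217/569
  p_5/q_5 = 27504/575
  p_6/q_6 = 137233/2869
  p_7/q_7 = 164737/3444
q_6 = 2869 ≤ 2978 < 3444 = q_7, so the answer is 137233/2869.

137233/2869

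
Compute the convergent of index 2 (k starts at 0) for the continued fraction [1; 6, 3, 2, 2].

Using pₖ = aₖpₖ₋₁ + pₖ₋₂, qₖ = aₖqₖ₋₁ + qₖ₋₂ (with p₋₁=1, p₋₂=0, q₋₁=0, q₋₂=1):
  k=0: a=1, p=1, q=1
  k=1: a=6, p=7, q=6
  k=2: a=3, p=22, q=19

22/19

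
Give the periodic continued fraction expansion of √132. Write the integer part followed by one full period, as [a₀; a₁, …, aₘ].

a₀ = ⌊√132⌋ = 11.

[11; 2, 22]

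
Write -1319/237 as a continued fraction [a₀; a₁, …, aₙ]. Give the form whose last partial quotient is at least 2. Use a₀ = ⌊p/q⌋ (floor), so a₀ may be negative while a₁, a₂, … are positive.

[-6; 2, 3, 3, 10]

-1319 = -6*237 + 103
237 = 2*103 + 31
103 = 3*31 + 10
31 = 3*10 + 1
10 = 10*1 + 0  (stop)
So -1319/237 = [-6; 2, 3, 3, 10].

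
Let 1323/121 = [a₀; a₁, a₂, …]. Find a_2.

1323 = 10·121 + 113   →  a_0 = 10
121 = 1·113 + 8   →  a_1 = 1
113 = 14·8 + 1   →  a_2 = 14

14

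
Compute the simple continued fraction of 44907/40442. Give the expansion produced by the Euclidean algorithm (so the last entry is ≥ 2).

44907 = 1·40442 + 4465
40442 = 9·4465 + 257
4465 = 17·257 + 96
257 = 2·96 + 65
96 = 1·65 + 31
65 = 2·31 + 3
31 = 10·3 + 1
3 = 3·1 + 0  (stop)
So 44907/40442 = [1; 9, 17, 2, 1, 2, 10, 3].

[1; 9, 17, 2, 1, 2, 10, 3]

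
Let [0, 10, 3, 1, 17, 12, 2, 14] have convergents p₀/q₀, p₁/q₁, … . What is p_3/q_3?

4/41

Using pₖ = aₖpₖ₋₁ + pₖ₋₂, qₖ = aₖqₖ₋₁ + qₖ₋₂ (with p₋₁=1, p₋₂=0, q₋₁=0, q₋₂=1):
  k=0: a=0, p=0, q=1
  k=1: a=10, p=1, q=10
  k=2: a=3, p=3, q=31
  k=3: a=1, p=4, q=41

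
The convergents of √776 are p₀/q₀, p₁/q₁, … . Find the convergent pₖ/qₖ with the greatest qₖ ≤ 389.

10697/384

√776 = [27; 1, 5, 1, 54, …] (period length 4).
Convergents:
  p_0/q_0 = 27/1
  p_1/q_1 = 28/1
  p_2/q_2 = 167/6
  p_3/q_3 = 195/7
  p_4/q_4 = 10697/384
  p_5/q_5 = 10892/391
q_4 = 384 ≤ 389 < 391 = q_5, so the answer is 10697/384.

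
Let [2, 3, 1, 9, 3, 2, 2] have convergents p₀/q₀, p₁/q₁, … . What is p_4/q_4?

Using pₖ = aₖpₖ₋₁ + pₖ₋₂, qₖ = aₖqₖ₋₁ + qₖ₋₂ (with p₋₁=1, p₋₂=0, q₋₁=0, q₋₂=1):
  k=0: a=2, p=2, q=1
  k=1: a=3, p=7, q=3
  k=2: a=1, p=9, q=4
  k=3: a=9, p=88, q=39
  k=4: a=3, p=273, q=121

273/121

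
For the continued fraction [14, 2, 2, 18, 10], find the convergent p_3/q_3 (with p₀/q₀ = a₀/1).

1325/92

Using pₖ = aₖpₖ₋₁ + pₖ₋₂, qₖ = aₖqₖ₋₁ + qₖ₋₂ (with p₋₁=1, p₋₂=0, q₋₁=0, q₋₂=1):
  k=0: a=14, p=14, q=1
  k=1: a=2, p=29, q=2
  k=2: a=2, p=72, q=5
  k=3: a=18, p=1325, q=92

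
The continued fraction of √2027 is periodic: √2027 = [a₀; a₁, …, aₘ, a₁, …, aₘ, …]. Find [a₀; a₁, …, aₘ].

[45; 45, 90]

a₀ = ⌊√2027⌋ = 45.
With m₀=0, d₀=1 and mₖ₊₁ = dₖaₖ − mₖ, dₖ₊₁ = (n − mₖ₊₁²)/dₖ, aₖ₊₁ = ⌊(a₀+mₖ₊₁)/dₖ₊₁⌋:
  k=1: m=45, d=2, a=45
  k=2: m=45, d=1, a=90
d=1 and a=2a₀=90 at k=2, so the next step gives (m, d) = (45, 2) again — its k=1 value — and the period has length 2.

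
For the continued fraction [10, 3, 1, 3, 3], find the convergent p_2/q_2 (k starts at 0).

41/4

Using pₖ = aₖpₖ₋₁ + pₖ₋₂, qₖ = aₖqₖ₋₁ + qₖ₋₂ (with p₋₁=1, p₋₂=0, q₋₁=0, q₋₂=1):
  k=0: a=10, p=10, q=1
  k=1: a=3, p=31, q=3
  k=2: a=1, p=41, q=4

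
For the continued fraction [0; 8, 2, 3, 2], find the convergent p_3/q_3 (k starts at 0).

7/59

Using pₖ = aₖpₖ₋₁ + pₖ₋₂, qₖ = aₖqₖ₋₁ + qₖ₋₂ (with p₋₁=1, p₋₂=0, q₋₁=0, q₋₂=1):
  k=0: a=0, p=0, q=1
  k=1: a=8, p=1, q=8
  k=2: a=2, p=2, q=17
  k=3: a=3, p=7, q=59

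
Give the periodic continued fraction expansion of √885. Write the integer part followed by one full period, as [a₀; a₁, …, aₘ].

a₀ = ⌊√885⌋ = 29.

[29; 1, 2, 1, 58]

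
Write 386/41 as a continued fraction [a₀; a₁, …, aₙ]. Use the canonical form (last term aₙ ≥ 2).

386 = 9*41 + 17
41 = 2*17 + 7
17 = 2*7 + 3
7 = 2*3 + 1
3 = 3*1 + 0  (stop)
So 386/41 = [9; 2, 2, 2, 3].

[9; 2, 2, 2, 3]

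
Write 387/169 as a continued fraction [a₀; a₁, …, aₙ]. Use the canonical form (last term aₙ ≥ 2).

387 = 2*169 + 49
169 = 3*49 + 22
49 = 2*22 + 5
22 = 4*5 + 2
5 = 2*2 + 1
2 = 2*1 + 0  (stop)
So 387/169 = [2; 3, 2, 4, 2, 2].

[2; 3, 2, 4, 2, 2]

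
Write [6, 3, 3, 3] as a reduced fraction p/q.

208/33

Using pₖ = aₖpₖ₋₁ + pₖ₋₂ and qₖ = aₖqₖ₋₁ + qₖ₋₂:
  k=0: a=6, p=6, q=1
  k=1: a=3, p=19, q=3
  k=2: a=3, p=63, q=10
  k=3: a=3, p=208, q=33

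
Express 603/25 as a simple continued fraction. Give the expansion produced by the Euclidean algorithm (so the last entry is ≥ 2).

603 = 24·25 + 3
25 = 8·3 + 1
3 = 3·1 + 0  (stop)
So 603/25 = [24; 8, 3].

[24; 8, 3]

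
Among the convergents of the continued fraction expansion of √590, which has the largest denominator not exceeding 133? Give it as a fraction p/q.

1676/69

√590 = [24; 3, 2, 4, 2, 3, 48, …] (period length 6).
Convergents:
  p_0/q_0 = 24/1
  p_1/q_1 = 73/3
  p_2/q_2 = 170/7
  p_3/q_3 = 753/31
  p_4/q_4 = 1676/69
  p_5/q_5 = 5781/238
q_4 = 69 ≤ 133 < 238 = q_5, so the answer is 1676/69.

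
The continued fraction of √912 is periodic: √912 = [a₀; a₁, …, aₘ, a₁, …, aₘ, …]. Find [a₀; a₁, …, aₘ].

[30; 5, 60]

a₀ = ⌊√912⌋ = 30.
With m₀=0, d₀=1 and mₖ₊₁ = dₖaₖ − mₖ, dₖ₊₁ = (n − mₖ₊₁²)/dₖ, aₖ₊₁ = ⌊(a₀+mₖ₊₁)/dₖ₊₁⌋:
  k=1: m=30, d=12, a=5
  k=2: m=30, d=1, a=60
d=1 and a=2a₀=60 at k=2, so the next step gives (m, d) = (30, 12) again — its k=1 value — and the period has length 2.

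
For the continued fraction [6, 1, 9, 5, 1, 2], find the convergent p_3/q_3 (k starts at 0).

Using pₖ = aₖpₖ₋₁ + pₖ₋₂, qₖ = aₖqₖ₋₁ + qₖ₋₂ (with p₋₁=1, p₋₂=0, q₋₁=0, q₋₂=1):
  k=0: a=6, p=6, q=1
  k=1: a=1, p=7, q=1
  k=2: a=9, p=69, q=10
  k=3: a=5, p=352, q=51

352/51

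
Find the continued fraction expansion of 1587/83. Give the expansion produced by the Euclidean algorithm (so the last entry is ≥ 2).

[19; 8, 3, 3]

1587 = 19*83 + 10
83 = 8*10 + 3
10 = 3*3 + 1
3 = 3*1 + 0  (stop)
So 1587/83 = [19; 8, 3, 3].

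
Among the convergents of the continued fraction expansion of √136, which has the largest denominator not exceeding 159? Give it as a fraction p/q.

1621/139

√136 = [11; 1, 1, 1, 22, …] (period length 4).
Convergents:
  p_0/q_0 = 11/1
  p_1/q_1 = 12/1
  p_2/q_2 = 23/2
  p_3/q_3 = 35/3
  p_4/q_4 = 793/68
  p_5/q_5 = 828/71
  p_6/q_6 = 1621/139
  p_7/q_7 = 2449/210
q_6 = 139 ≤ 159 < 210 = q_7, so the answer is 1621/139.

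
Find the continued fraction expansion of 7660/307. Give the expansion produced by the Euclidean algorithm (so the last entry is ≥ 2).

7660 = 24×307 + 292
307 = 1×292 + 15
292 = 19×15 + 7
15 = 2×7 + 1
7 = 7×1 + 0  (stop)
So 7660/307 = [24; 1, 19, 2, 7].

[24; 1, 19, 2, 7]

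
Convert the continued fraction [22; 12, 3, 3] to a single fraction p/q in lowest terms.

2716/123

Using pₖ = aₖpₖ₋₁ + pₖ₋₂ and qₖ = aₖqₖ₋₁ + qₖ₋₂:
  k=0: a=22, p=22, q=1
  k=1: a=12, p=265, q=12
  k=2: a=3, p=817, q=37
  k=3: a=3, p=2716, q=123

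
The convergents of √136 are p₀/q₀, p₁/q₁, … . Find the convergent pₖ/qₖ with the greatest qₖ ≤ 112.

√136 = [11; 1, 1, 1, 22, …] (period length 4).
Convergents:
  p_0/q_0 = 11/1
  p_1/q_1 = 12/1
  p_2/q_2 = 23/2
  p_3/q_3 = 35/3
  p_4/q_4 = 793/68
  p_5/q_5 = 828/71
  p_6/q_6 = 1621/139
q_5 = 71 ≤ 112 < 139 = q_6, so the answer is 828/71.

828/71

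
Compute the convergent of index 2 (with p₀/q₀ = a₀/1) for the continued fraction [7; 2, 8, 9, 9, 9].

127/17

Using pₖ = aₖpₖ₋₁ + pₖ₋₂, qₖ = aₖqₖ₋₁ + qₖ₋₂ (with p₋₁=1, p₋₂=0, q₋₁=0, q₋₂=1):
  k=0: a=7, p=7, q=1
  k=1: a=2, p=15, q=2
  k=2: a=8, p=127, q=17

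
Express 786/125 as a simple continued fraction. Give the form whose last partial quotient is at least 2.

[6; 3, 2, 8, 2]

786 = 6·125 + 36
125 = 3·36 + 17
36 = 2·17 + 2
17 = 8·2 + 1
2 = 2·1 + 0  (stop)
So 786/125 = [6; 3, 2, 8, 2].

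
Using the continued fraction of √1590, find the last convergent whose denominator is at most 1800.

√1590 = [39; 1, 6, 1, 78, …] (period length 4).
Convergents:
  p_0/q_0 = 39/1
  p_1/q_1 = 40/1
  p_2/q_2 = 279/7
  p_3/q_3 = 319/8
  p_4/q_4 = 25161/631
  p_5/q_5 = 25480/639
  p_6/q_6 = 178041/4465
q_5 = 639 ≤ 1800 < 4465 = q_6, so the answer is 25480/639.

25480/639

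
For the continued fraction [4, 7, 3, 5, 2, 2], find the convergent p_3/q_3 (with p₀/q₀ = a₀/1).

484/117

Using pₖ = aₖpₖ₋₁ + pₖ₋₂, qₖ = aₖqₖ₋₁ + qₖ₋₂ (with p₋₁=1, p₋₂=0, q₋₁=0, q₋₂=1):
  k=0: a=4, p=4, q=1
  k=1: a=7, p=29, q=7
  k=2: a=3, p=91, q=22
  k=3: a=5, p=484, q=117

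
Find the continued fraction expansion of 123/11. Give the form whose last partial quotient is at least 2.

123 = 11*11 + 2
11 = 5*2 + 1
2 = 2*1 + 0  (stop)
So 123/11 = [11; 5, 2].

[11; 5, 2]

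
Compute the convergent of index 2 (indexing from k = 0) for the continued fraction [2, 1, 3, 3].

Using pₖ = aₖpₖ₋₁ + pₖ₋₂, qₖ = aₖqₖ₋₁ + qₖ₋₂ (with p₋₁=1, p₋₂=0, q₋₁=0, q₋₂=1):
  k=0: a=2, p=2, q=1
  k=1: a=1, p=3, q=1
  k=2: a=3, p=11, q=4

11/4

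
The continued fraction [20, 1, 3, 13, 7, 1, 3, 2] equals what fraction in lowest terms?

77747/3746

Fold from the inside: start with 2/1.
  3 + 1/2 = 7/2
  1 + 2/7 = 9/7
  7 + 7/9 = 70/9
  13 + 9/70 = 919/70
  3 + 70/919 = 2827/919
  1 + 919/2827 = 3746/2827
  20 + 2827/3746 = 77747/3746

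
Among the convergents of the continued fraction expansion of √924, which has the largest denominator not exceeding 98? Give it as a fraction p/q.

√924 = [30; 2, 1, 1, 14, 1, 1, 2, 60, …] (period length 8).
Convergents:
  p_0/q_0 = 30/1
  p_1/q_1 = 61/2
  p_2/q_2 = 91/3
  p_3/q_3 = 152/5
  p_4/q_4 = 2219/73
  p_5/q_5 = 2371/78
  p_6/q_6 = 4590/151
q_5 = 78 ≤ 98 < 151 = q_6, so the answer is 2371/78.

2371/78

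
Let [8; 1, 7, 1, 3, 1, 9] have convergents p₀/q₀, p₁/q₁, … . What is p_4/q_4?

311/35

Using pₖ = aₖpₖ₋₁ + pₖ₋₂, qₖ = aₖqₖ₋₁ + qₖ₋₂ (with p₋₁=1, p₋₂=0, q₋₁=0, q₋₂=1):
  k=0: a=8, p=8, q=1
  k=1: a=1, p=9, q=1
  k=2: a=7, p=71, q=8
  k=3: a=1, p=80, q=9
  k=4: a=3, p=311, q=35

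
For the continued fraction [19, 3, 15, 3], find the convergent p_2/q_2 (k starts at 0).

Using pₖ = aₖpₖ₋₁ + pₖ₋₂, qₖ = aₖqₖ₋₁ + qₖ₋₂ (with p₋₁=1, p₋₂=0, q₋₁=0, q₋₂=1):
  k=0: a=19, p=19, q=1
  k=1: a=3, p=58, q=3
  k=2: a=15, p=889, q=46

889/46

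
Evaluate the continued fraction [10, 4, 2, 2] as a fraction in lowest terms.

Using pₖ = aₖpₖ₋₁ + pₖ₋₂ and qₖ = aₖqₖ₋₁ + qₖ₋₂:
  k=0: a=10, p=10, q=1
  k=1: a=4, p=41, q=4
  k=2: a=2, p=92, q=9
  k=3: a=2, p=225, q=22

225/22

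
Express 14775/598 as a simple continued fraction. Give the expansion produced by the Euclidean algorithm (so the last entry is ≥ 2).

14775 = 24×598 + 423
598 = 1×423 + 175
423 = 2×175 + 73
175 = 2×73 + 29
73 = 2×29 + 15
29 = 1×15 + 14
15 = 1×14 + 1
14 = 14×1 + 0  (stop)
So 14775/598 = [24; 1, 2, 2, 2, 1, 1, 14].

[24; 1, 2, 2, 2, 1, 1, 14]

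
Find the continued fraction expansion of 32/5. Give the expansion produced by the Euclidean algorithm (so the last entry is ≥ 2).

32 = 6×5 + 2
5 = 2×2 + 1
2 = 2×1 + 0  (stop)
So 32/5 = [6; 2, 2].

[6; 2, 2]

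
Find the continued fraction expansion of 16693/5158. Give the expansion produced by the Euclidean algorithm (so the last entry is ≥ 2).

[3; 4, 4, 3, 10, 9]

16693 = 3·5158 + 1219
5158 = 4·1219 + 282
1219 = 4·282 + 91
282 = 3·91 + 9
91 = 10·9 + 1
9 = 9·1 + 0  (stop)
So 16693/5158 = [3; 4, 4, 3, 10, 9].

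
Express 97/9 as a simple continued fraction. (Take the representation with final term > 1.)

[10; 1, 3, 2]

97 = 10*9 + 7
9 = 1*7 + 2
7 = 3*2 + 1
2 = 2*1 + 0  (stop)
So 97/9 = [10; 1, 3, 2].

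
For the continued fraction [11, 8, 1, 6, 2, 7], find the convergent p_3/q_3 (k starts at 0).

689/62

Using pₖ = aₖpₖ₋₁ + pₖ₋₂, qₖ = aₖqₖ₋₁ + qₖ₋₂ (with p₋₁=1, p₋₂=0, q₋₁=0, q₋₂=1):
  k=0: a=11, p=11, q=1
  k=1: a=8, p=89, q=8
  k=2: a=1, p=100, q=9
  k=3: a=6, p=689, q=62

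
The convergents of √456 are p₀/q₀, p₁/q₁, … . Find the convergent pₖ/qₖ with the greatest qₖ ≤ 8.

64/3

√456 = [21; 2, 1, 4, 1, 2, 42, …] (period length 6).
Convergents:
  p_0/q_0 = 21/1
  p_1/q_1 = 43/2
  p_2/q_2 = 64/3
  p_3/q_3 = 299/14
q_2 = 3 ≤ 8 < 14 = q_3, so the answer is 64/3.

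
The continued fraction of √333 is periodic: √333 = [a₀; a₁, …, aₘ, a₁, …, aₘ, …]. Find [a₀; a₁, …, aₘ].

[18; 4, 36]

a₀ = ⌊√333⌋ = 18.
With m₀=0, d₀=1 and mₖ₊₁ = dₖaₖ − mₖ, dₖ₊₁ = (n − mₖ₊₁²)/dₖ, aₖ₊₁ = ⌊(a₀+mₖ₊₁)/dₖ₊₁⌋:
  k=1: m=18, d=9, a=4
  k=2: m=18, d=1, a=36
d=1 and a=2a₀=36 at k=2, so the next step gives (m, d) = (18, 9) again — its k=1 value — and the period has length 2.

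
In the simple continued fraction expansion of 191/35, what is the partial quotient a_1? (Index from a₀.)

191 = 5·35 + 16   →  a_0 = 5
35 = 2·16 + 3   →  a_1 = 2

2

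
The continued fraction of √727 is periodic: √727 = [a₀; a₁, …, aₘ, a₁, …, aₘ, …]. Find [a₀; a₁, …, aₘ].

[26; 1, 25, 1, 52]

a₀ = ⌊√727⌋ = 26.
With m₀=0, d₀=1 and mₖ₊₁ = dₖaₖ − mₖ, dₖ₊₁ = (n − mₖ₊₁²)/dₖ, aₖ₊₁ = ⌊(a₀+mₖ₊₁)/dₖ₊₁⌋:
  k=1: m=26, d=51, a=1
  k=2: m=25, d=2, a=25
  k=3: m=25, d=51, a=1
  k=4: m=26, d=1, a=52
d=1 and a=2a₀=52 at k=4, so the next step gives (m, d) = (26, 51) again — its k=1 value — and the period has length 4.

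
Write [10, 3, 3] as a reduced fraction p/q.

103/10

Using pₖ = aₖpₖ₋₁ + pₖ₋₂ and qₖ = aₖqₖ₋₁ + qₖ₋₂:
  k=0: a=10, p=10, q=1
  k=1: a=3, p=31, q=3
  k=2: a=3, p=103, q=10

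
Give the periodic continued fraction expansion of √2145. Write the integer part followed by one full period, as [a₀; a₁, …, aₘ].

a₀ = ⌊√2145⌋ = 46.

[46; 3, 5, 2, 5, 3, 92]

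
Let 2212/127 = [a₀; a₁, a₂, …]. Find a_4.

2212 = 17·127 + 53   →  a_0 = 17
127 = 2·53 + 21   →  a_1 = 2
53 = 2·21 + 11   →  a_2 = 2
21 = 1·11 + 10   →  a_3 = 1
11 = 1·10 + 1   →  a_4 = 1

1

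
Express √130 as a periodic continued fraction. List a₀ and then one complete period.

a₀ = ⌊√130⌋ = 11.

[11; 2, 2, 22]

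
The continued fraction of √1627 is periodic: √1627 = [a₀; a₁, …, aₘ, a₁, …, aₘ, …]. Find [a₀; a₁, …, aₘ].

[40; 2, 1, 39, 1, 2, 80]

a₀ = ⌊√1627⌋ = 40.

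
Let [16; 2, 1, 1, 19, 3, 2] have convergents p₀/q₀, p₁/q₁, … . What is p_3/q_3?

Using pₖ = aₖpₖ₋₁ + pₖ₋₂, qₖ = aₖqₖ₋₁ + qₖ₋₂ (with p₋₁=1, p₋₂=0, q₋₁=0, q₋₂=1):
  k=0: a=16, p=16, q=1
  k=1: a=2, p=33, q=2
  k=2: a=1, p=49, q=3
  k=3: a=1, p=82, q=5

82/5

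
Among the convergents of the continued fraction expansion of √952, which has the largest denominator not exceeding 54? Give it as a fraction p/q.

√952 = [30; 1, 5, 1, 6, 1, 5, 1, 60, …] (period length 8).
Convergents:
  p_0/q_0 = 30/1
  p_1/q_1 = 31/1
  p_2/q_2 = 185/6
  p_3/q_3 = 216/7
  p_4/q_4 = 1481/48
  p_5/q_5 = 1697/55
q_4 = 48 ≤ 54 < 55 = q_5, so the answer is 1481/48.

1481/48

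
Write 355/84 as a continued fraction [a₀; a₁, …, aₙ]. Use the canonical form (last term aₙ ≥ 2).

355 = 4·84 + 19
84 = 4·19 + 8
19 = 2·8 + 3
8 = 2·3 + 2
3 = 1·2 + 1
2 = 2·1 + 0  (stop)
So 355/84 = [4; 4, 2, 2, 1, 2].

[4; 4, 2, 2, 1, 2]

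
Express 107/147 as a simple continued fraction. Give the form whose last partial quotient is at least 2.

[0; 1, 2, 1, 2, 13]

107 = 0*147 + 107
147 = 1*107 + 40
107 = 2*40 + 27
40 = 1*27 + 13
27 = 2*13 + 1
13 = 13*1 + 0  (stop)
So 107/147 = [0; 1, 2, 1, 2, 13].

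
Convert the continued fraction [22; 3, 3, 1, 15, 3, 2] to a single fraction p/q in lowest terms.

Using pₖ = aₖpₖ₋₁ + pₖ₋₂ and qₖ = aₖqₖ₋₁ + qₖ₋₂:
  k=0: a=22, p=22, q=1
  k=1: a=3, p=67, q=3
  k=2: a=3, p=223, q=10
  k=3: a=1, p=290, q=13
  k=4: a=15, p=4573, q=205
  k=5: a=3, p=14009, q=628
  k=6: a=2, p=32591, q=1461

32591/1461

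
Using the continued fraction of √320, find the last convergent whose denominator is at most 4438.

51841/2898

√320 = [17; 1, 7, 1, 34, …] (period length 4).
Convergents:
  p_0/q_0 = 17/1
  p_1/q_1 = 18/1
  p_2/q_2 = 143/8
  p_3/q_3 = 161/9
  p_4/q_4 = 5617/314
  p_5/q_5 = 5778/323
  p_6/q_6 = 46063/2575
  p_7/q_7 = 51841/2898
  p_8/q_8 = 1808657/101107
q_7 = 2898 ≤ 4438 < 101107 = q_8, so the answer is 51841/2898.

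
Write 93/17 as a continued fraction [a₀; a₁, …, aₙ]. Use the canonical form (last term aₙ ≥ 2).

[5; 2, 8]

93 = 5*17 + 8
17 = 2*8 + 1
8 = 8*1 + 0  (stop)
So 93/17 = [5; 2, 8].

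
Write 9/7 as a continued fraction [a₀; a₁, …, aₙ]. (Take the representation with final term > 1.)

[1; 3, 2]

9 = 1*7 + 2
7 = 3*2 + 1
2 = 2*1 + 0  (stop)
So 9/7 = [1; 3, 2].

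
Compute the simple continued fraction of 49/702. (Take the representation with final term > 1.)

49 = 0*702 + 49
702 = 14*49 + 16
49 = 3*16 + 1
16 = 16*1 + 0  (stop)
So 49/702 = [0; 14, 3, 16].

[0; 14, 3, 16]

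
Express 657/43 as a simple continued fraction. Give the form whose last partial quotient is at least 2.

657 = 15·43 + 12
43 = 3·12 + 7
12 = 1·7 + 5
7 = 1·5 + 2
5 = 2·2 + 1
2 = 2·1 + 0  (stop)
So 657/43 = [15; 3, 1, 1, 2, 2].

[15; 3, 1, 1, 2, 2]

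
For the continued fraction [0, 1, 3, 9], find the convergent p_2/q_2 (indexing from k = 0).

Using pₖ = aₖpₖ₋₁ + pₖ₋₂, qₖ = aₖqₖ₋₁ + qₖ₋₂ (with p₋₁=1, p₋₂=0, q₋₁=0, q₋₂=1):
  k=0: a=0, p=0, q=1
  k=1: a=1, p=1, q=1
  k=2: a=3, p=3, q=4

3/4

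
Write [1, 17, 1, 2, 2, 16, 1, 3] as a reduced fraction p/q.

Fold from the inside: start with 3/1.
  1 + 1/3 = 4/3
  16 + 3/4 = 67/4
  2 + 4/67 = 138/67
  2 + 67/138 = 343/138
  1 + 138/343 = 481/343
  17 + 343/481 = 8520/481
  1 + 481/8520 = 9001/8520

9001/8520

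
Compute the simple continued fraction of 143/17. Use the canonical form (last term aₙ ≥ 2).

143 = 8*17 + 7
17 = 2*7 + 3
7 = 2*3 + 1
3 = 3*1 + 0  (stop)
So 143/17 = [8; 2, 2, 3].

[8; 2, 2, 3]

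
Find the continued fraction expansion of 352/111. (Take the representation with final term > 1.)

[3; 5, 1, 5, 3]

352 = 3×111 + 19
111 = 5×19 + 16
19 = 1×16 + 3
16 = 5×3 + 1
3 = 3×1 + 0  (stop)
So 352/111 = [3; 5, 1, 5, 3].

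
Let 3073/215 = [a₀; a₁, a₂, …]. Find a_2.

3073 = 14·215 + 63   →  a_0 = 14
215 = 3·63 + 26   →  a_1 = 3
63 = 2·26 + 11   →  a_2 = 2

2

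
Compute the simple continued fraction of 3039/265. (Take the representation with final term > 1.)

3039 = 11*265 + 124
265 = 2*124 + 17
124 = 7*17 + 5
17 = 3*5 + 2
5 = 2*2 + 1
2 = 2*1 + 0  (stop)
So 3039/265 = [11; 2, 7, 3, 2, 2].

[11; 2, 7, 3, 2, 2]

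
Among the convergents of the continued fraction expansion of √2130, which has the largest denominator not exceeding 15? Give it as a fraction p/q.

600/13

√2130 = [46; 6, 1, 1, 2, 1, 1, 6, 92, …] (period length 8).
Convergents:
  p_0/q_0 = 46/1
  p_1/q_1 = 277/6
  p_2/q_2 = 323/7
  p_3/q_3 = 600/13
  p_4/q_4 = 1523/33
q_3 = 13 ≤ 15 < 33 = q_4, so the answer is 600/13.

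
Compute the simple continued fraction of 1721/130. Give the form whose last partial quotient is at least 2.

[13; 4, 5, 6]

1721 = 13×130 + 31
130 = 4×31 + 6
31 = 5×6 + 1
6 = 6×1 + 0  (stop)
So 1721/130 = [13; 4, 5, 6].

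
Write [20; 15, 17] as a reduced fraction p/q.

Fold from the inside: start with 17/1.
  15 + 1/17 = 256/17
  20 + 17/256 = 5137/256

5137/256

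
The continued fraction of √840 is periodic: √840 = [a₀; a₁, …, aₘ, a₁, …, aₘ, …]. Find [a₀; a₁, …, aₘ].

[28; 1, 56]

a₀ = ⌊√840⌋ = 28.
With m₀=0, d₀=1 and mₖ₊₁ = dₖaₖ − mₖ, dₖ₊₁ = (n − mₖ₊₁²)/dₖ, aₖ₊₁ = ⌊(a₀+mₖ₊₁)/dₖ₊₁⌋:
  k=1: m=28, d=56, a=1
  k=2: m=28, d=1, a=56
d=1 and a=2a₀=56 at k=2, so the next step gives (m, d) = (28, 56) again — its k=1 value — and the period has length 2.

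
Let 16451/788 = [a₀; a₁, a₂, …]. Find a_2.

16451 = 20·788 + 691   →  a_0 = 20
788 = 1·691 + 97   →  a_1 = 1
691 = 7·97 + 12   →  a_2 = 7

7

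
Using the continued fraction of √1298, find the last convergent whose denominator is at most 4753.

√1298 = [36; 36, 72, …] (period length 2).
Convergents:
  p_0/q_0 = 36/1
  p_1/q_1 = 1297/36
  p_2/q_2 = 93420/2593
  p_3/q_3 = 3364417/93384
q_2 = 2593 ≤ 4753 < 93384 = q_3, so the answer is 93420/2593.

93420/2593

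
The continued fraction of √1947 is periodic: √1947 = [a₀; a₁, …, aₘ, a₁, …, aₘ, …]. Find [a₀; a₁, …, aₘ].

[44; 8, 88]

a₀ = ⌊√1947⌋ = 44.
With m₀=0, d₀=1 and mₖ₊₁ = dₖaₖ − mₖ, dₖ₊₁ = (n − mₖ₊₁²)/dₖ, aₖ₊₁ = ⌊(a₀+mₖ₊₁)/dₖ₊₁⌋:
  k=1: m=44, d=11, a=8
  k=2: m=44, d=1, a=88
d=1 and a=2a₀=88 at k=2, so the next step gives (m, d) = (44, 11) again — its k=1 value — and the period has length 2.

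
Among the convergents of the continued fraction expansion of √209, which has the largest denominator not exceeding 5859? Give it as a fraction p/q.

46551/3220

√209 = [14; 2, 5, 3, 2, 3, 5, 2, 28, …] (period length 8).
Convergents:
  p_0/q_0 = 14/1
  p_1/q_1 = 29/2
  p_2/q_2 = 159/11
  p_3/q_3 = 506/35
  p_4/q_4 = 1171/81
  p_5/q_5 = 4019/278
  p_6/q_6 = 21266/1471
  p_7/q_7 = 46551/3220
  p_8/q_8 = 1324694/91631
q_7 = 3220 ≤ 5859 < 91631 = q_8, so the answer is 46551/3220.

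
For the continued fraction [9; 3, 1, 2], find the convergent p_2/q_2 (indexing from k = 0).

37/4

Using pₖ = aₖpₖ₋₁ + pₖ₋₂, qₖ = aₖqₖ₋₁ + qₖ₋₂ (with p₋₁=1, p₋₂=0, q₋₁=0, q₋₂=1):
  k=0: a=9, p=9, q=1
  k=1: a=3, p=28, q=3
  k=2: a=1, p=37, q=4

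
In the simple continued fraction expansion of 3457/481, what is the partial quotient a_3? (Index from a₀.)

1

3457 = 7·481 + 90   →  a_0 = 7
481 = 5·90 + 31   →  a_1 = 5
90 = 2·31 + 28   →  a_2 = 2
31 = 1·28 + 3   →  a_3 = 1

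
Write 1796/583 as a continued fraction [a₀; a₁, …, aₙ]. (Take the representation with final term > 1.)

1796 = 3*583 + 47
583 = 12*47 + 19
47 = 2*19 + 9
19 = 2*9 + 1
9 = 9*1 + 0  (stop)
So 1796/583 = [3; 12, 2, 2, 9].

[3; 12, 2, 2, 9]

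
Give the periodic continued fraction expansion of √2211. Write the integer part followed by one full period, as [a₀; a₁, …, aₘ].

a₀ = ⌊√2211⌋ = 47.
With m₀=0, d₀=1 and mₖ₊₁ = dₖaₖ − mₖ, dₖ₊₁ = (n − mₖ₊₁²)/dₖ, aₖ₊₁ = ⌊(a₀+mₖ₊₁)/dₖ₊₁⌋:
  k=1: m=47, d=2, a=47
  k=2: m=47, d=1, a=94
d=1 and a=2a₀=94 at k=2, so the next step gives (m, d) = (47, 2) again — its k=1 value — and the period has length 2.

[47; 47, 94]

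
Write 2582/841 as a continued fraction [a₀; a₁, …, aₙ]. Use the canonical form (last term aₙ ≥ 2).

[3; 14, 3, 1, 14]

2582 = 3*841 + 59
841 = 14*59 + 15
59 = 3*15 + 14
15 = 1*14 + 1
14 = 14*1 + 0  (stop)
So 2582/841 = [3; 14, 3, 1, 14].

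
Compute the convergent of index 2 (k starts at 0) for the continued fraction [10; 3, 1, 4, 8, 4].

41/4

Using pₖ = aₖpₖ₋₁ + pₖ₋₂, qₖ = aₖqₖ₋₁ + qₖ₋₂ (with p₋₁=1, p₋₂=0, q₋₁=0, q₋₂=1):
  k=0: a=10, p=10, q=1
  k=1: a=3, p=31, q=3
  k=2: a=1, p=41, q=4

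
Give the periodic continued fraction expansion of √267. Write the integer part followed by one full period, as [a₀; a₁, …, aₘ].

a₀ = ⌊√267⌋ = 16.
With m₀=0, d₀=1 and mₖ₊₁ = dₖaₖ − mₖ, dₖ₊₁ = (n − mₖ₊₁²)/dₖ, aₖ₊₁ = ⌊(a₀+mₖ₊₁)/dₖ₊₁⌋:
  k=1: m=16, d=11, a=2
  k=2: m=6, d=21, a=1
  k=3: m=15, d=2, a=15
  k=4: m=15, d=21, a=1
  k=5: m=6, d=11, a=2
  k=6: m=16, d=1, a=32
d=1 and a=2a₀=32 at k=6, so the next step gives (m, d) = (16, 11) again — its k=1 value — and the period has length 6.

[16; 2, 1, 15, 1, 2, 32]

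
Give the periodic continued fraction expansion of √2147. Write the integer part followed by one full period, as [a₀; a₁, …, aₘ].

[46; 2, 1, 45, 1, 2, 92]

a₀ = ⌊√2147⌋ = 46.
With m₀=0, d₀=1 and mₖ₊₁ = dₖaₖ − mₖ, dₖ₊₁ = (n − mₖ₊₁²)/dₖ, aₖ₊₁ = ⌊(a₀+mₖ₊₁)/dₖ₊₁⌋:
  k=1: m=46, d=31, a=2
  k=2: m=16, d=61, a=1
  k=3: m=45, d=2, a=45
  k=4: m=45, d=61, a=1
  k=5: m=16, d=31, a=2
  k=6: m=46, d=1, a=92
d=1 and a=2a₀=92 at k=6, so the next step gives (m, d) = (46, 31) again — its k=1 value — and the period has length 6.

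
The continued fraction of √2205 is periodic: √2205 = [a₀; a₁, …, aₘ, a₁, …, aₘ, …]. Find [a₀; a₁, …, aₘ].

a₀ = ⌊√2205⌋ = 46.
With m₀=0, d₀=1 and mₖ₊₁ = dₖaₖ − mₖ, dₖ₊₁ = (n − mₖ₊₁²)/dₖ, aₖ₊₁ = ⌊(a₀+mₖ₊₁)/dₖ₊₁⌋:
  k=1: m=46, d=89, a=1
  k=2: m=43, d=4, a=22
  k=3: m=45, d=45, a=2
  k=4: m=45, d=4, a=22
  k=5: m=43, d=89, a=1
  k=6: m=46, d=1, a=92
d=1 and a=2a₀=92 at k=6, so the next step gives (m, d) = (46, 89) again — its k=1 value — and the period has length 6.

[46; 1, 22, 2, 22, 1, 92]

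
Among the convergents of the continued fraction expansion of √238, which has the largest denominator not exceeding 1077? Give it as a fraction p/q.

11663/756

√238 = [15; 2, 2, 1, 14, 1, 2, 2, 30, …] (period length 8).
Convergents:
  p_0/q_0 = 15/1
  p_1/q_1 = 31/2
  p_2/q_2 = 77/5
  p_3/q_3 = 108/7
  p_4/q_4 = 1589/103
  p_5/q_5 = 1697/110
  p_6/q_6 = 4983/323
  p_7/q_7 = 11663/756
  p_8/q_8 = 354873/23003
q_7 = 756 ≤ 1077 < 23003 = q_8, so the answer is 11663/756.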